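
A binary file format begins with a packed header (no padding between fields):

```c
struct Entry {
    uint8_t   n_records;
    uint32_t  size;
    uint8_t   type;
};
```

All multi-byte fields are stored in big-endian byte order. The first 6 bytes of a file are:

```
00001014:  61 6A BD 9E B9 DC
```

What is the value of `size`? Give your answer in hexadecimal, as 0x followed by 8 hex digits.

`size` follows `n_records` (1 byte), so it starts at byte offset 1 and occupies 4 bytes.
Bytes at offsets 1..4: 6A BD 9E B9.
Big-endian stores the most-significant byte at the lowest address.
The bytes are already most-significant first: 0x6ABD9EB9.

0x6ABD9EB9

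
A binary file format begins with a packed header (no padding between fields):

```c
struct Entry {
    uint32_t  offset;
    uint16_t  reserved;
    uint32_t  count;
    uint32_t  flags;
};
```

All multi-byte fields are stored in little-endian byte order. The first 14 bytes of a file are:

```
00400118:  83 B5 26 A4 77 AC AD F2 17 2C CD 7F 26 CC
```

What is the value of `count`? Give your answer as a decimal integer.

`count` follows `offset` (4 B), `reserved` (2 B), so it starts at offset 4 + 2 = 6 and occupies 4 bytes.
Bytes at offsets 6..9: AD F2 17 2C.
Little-endian stores the least-significant byte at the lowest address.
Reassemble most-significant byte first: 2C 17 F2 AD → 0x2C17F2AD.
0x2C17F2AD = 739766957.

739766957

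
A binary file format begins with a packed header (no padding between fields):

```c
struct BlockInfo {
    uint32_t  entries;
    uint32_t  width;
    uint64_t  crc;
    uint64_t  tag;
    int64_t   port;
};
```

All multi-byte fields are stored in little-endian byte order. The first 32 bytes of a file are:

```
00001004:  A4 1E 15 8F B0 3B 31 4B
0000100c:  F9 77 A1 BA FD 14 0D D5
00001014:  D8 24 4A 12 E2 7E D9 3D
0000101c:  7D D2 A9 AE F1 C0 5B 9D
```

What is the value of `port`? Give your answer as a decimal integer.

-7107875442624179587

`port` follows `entries` (4 B), `width` (4 B), `crc` (8 B), `tag` (8 B), so it starts at offset 4 + 4 + 8 + 8 = 24 and occupies 8 bytes.
Bytes at offsets 24..31: 7D D2 A9 AE F1 C0 5B 9D.
In little-endian order the low byte comes first in memory.
Reassemble most-significant byte first: 9D 5B C0 F1 AE A9 D2 7D → 0x9D5BC0F1AEA9D27D.
Top bit is set, so as a signed 64-bit value this is 0x9D5BC0F1AEA9D27D − 2^64 = -7107875442624179587.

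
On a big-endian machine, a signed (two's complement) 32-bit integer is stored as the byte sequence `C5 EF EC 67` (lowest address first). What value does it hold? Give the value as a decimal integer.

In big-endian order the high byte comes first in memory.
The bytes are already most-significant first: 0xC5EFEC67.
Top bit is set, so as a signed 32-bit value this is 0xC5EFEC67 − 2^32 = -974132121.

-974132121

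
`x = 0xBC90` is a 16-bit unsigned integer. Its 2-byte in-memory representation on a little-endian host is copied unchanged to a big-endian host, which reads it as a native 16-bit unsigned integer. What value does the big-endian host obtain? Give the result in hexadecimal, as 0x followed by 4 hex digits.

0x90BC

Stored little-endian, the bytes at ascending addresses are 90 BC.
Read back as big-endian, the last byte is least significant, giving 0x90BC.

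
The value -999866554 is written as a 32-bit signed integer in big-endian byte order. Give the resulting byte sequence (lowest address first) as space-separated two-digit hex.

Two's complement of -999866554 in 32 bits: 999866554 = 0x3B98C0BA; invert → 0xC4673F45; add 1 → 0xC4673F46.
Split into bytes (most-significant first): C4 67 3F 46.
Big-endian: lowest address holds the most-significant byte.
So the memory order matches the most-significant-first order: C4 67 3F 46.

C4 67 3F 46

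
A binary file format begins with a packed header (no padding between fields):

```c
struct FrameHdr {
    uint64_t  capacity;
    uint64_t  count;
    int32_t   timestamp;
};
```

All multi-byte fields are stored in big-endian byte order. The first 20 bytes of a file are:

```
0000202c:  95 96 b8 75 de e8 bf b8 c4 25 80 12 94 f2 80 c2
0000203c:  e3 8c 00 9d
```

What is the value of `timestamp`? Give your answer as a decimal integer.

`timestamp` follows `capacity` (8 B), `count` (8 B), so it starts at offset 8 + 8 = 16 and occupies 4 bytes.
Bytes at offsets 16..19: E3 8C 00 9D.
Big-endian stores the most-significant byte at the lowest address.
The bytes are already most-significant first: 0xE38C009D.
Top bit is set, so as a signed 32-bit value this is 0xE38C009D − 2^32 = -477364067.

-477364067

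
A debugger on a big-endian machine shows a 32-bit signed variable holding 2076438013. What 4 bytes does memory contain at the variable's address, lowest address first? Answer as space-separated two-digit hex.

7B C3 ED FD

2076438013 in hexadecimal, padded to 32 bits, is 0x7BC3EDFD.
Split into bytes (most-significant first): 7B C3 ED FD.
In big-endian order the high byte comes first in memory.
So the memory order matches the most-significant-first order: 7B C3 ED FD.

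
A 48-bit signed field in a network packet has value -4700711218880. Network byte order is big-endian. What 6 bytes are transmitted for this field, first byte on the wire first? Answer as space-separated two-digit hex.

FB B9 87 C7 11 40

Two's complement of -4700711218880 in 48 bits: 4700711218880 = 0x04467838EEC0; invert → 0xFBB987C7113F; add 1 → 0xFBB987C71140.
Split into bytes (most-significant first): FB B9 87 C7 11 40.
Big-endian stores the most-significant byte at the lowest address.
So the memory order matches the most-significant-first order: FB B9 87 C7 11 40.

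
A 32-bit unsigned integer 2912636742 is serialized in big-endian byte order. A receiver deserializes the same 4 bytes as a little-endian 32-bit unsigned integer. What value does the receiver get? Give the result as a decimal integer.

1179622317

2912636742 in 32-bit hexadecimal is 0xAD9B4F46.
Stored big-endian, the bytes at ascending addresses are AD 9B 4F 46.
Read back as little-endian, the first byte is least significant, giving 0x464F9BAD.
0x464F9BAD = 1179622317.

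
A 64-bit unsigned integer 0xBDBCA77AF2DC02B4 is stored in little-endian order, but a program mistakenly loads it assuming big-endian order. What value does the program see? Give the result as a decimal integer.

Stored little-endian, the bytes at ascending addresses are B4 02 DC F2 7A A7 BC BD.
Read back as big-endian, the last byte is least significant, giving 0xB402DCF27AA7BCBD.
0xB402DCF27AA7BCBD = 12971172810778459325.

12971172810778459325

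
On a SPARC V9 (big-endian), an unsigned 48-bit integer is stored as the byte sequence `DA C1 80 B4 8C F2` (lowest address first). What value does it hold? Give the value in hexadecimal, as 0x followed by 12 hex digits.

Big-endian: lowest address holds the most-significant byte.
The bytes are already most-significant first: 0xDAC180B48CF2.

0xDAC180B48CF2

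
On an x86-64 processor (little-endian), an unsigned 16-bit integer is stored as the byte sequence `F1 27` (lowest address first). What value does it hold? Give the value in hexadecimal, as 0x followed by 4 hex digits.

Little-endian stores the least-significant byte at the lowest address.
Reassemble most-significant byte first: 27 F1 → 0x27F1.

0x27F1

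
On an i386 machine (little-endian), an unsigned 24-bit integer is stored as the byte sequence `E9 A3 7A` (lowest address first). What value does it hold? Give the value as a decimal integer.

8037353

In little-endian order the low byte comes first in memory.
Reassemble most-significant byte first: 7A A3 E9 → 0x7AA3E9.
0x7AA3E9 = 8037353.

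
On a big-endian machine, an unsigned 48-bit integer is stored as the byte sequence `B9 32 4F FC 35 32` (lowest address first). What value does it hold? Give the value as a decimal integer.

203625741432114

Big-endian: lowest address holds the most-significant byte.
The bytes are already most-significant first: 0xB9324FFC3532.
0xB9324FFC3532 = 203625741432114.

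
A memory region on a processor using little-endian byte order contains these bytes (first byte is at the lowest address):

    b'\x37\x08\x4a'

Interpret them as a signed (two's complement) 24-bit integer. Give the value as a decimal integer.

4851767

Little-endian stores the least-significant byte at the lowest address.
Reassemble most-significant byte first: 4A 08 37 → 0x4A0837.
0x4A0837 = 4851767.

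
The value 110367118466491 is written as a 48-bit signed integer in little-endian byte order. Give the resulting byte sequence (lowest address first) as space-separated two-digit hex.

110367118466491 in hexadecimal, padded to 48 bits, is 0x6460D8E41DBB.
Split into bytes (most-significant first): 64 60 D8 E4 1D BB.
In little-endian order the low byte comes first in memory.
So at ascending addresses the bytes are BB 1D E4 D8 60 64.

BB 1D E4 D8 60 64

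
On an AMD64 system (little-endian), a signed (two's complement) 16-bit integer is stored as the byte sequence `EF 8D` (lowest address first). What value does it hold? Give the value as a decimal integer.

Little-endian: lowest address holds the least-significant byte.
Reassemble most-significant byte first: 8D EF → 0x8DEF.
Top bit is set, so as a signed 16-bit value this is 0x8DEF − 2^16 = -29201.

-29201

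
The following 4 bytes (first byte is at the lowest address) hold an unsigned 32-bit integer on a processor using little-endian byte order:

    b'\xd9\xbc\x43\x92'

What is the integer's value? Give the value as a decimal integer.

2453912793

In little-endian order the low byte comes first in memory.
Reassemble most-significant byte first: 92 43 BC D9 → 0x9243BCD9.
0x9243BCD9 = 2453912793.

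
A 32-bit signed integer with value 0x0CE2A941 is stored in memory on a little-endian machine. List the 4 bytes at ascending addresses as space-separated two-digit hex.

41 A9 E2 0C

Split into bytes (most-significant first): 0C E2 A9 41.
In little-endian order the low byte comes first in memory.
So at ascending addresses the bytes are 41 A9 E2 0C.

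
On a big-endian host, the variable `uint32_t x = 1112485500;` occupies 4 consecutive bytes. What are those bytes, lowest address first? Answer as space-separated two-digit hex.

1112485500 in hexadecimal, padded to 32 bits, is 0x424F2E7C.
Split into bytes (most-significant first): 42 4F 2E 7C.
In big-endian order the high byte comes first in memory.
So the memory order matches the most-significant-first order: 42 4F 2E 7C.

42 4F 2E 7C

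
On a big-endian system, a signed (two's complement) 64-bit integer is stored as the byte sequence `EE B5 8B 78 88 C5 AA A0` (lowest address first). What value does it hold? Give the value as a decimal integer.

-1245936372091082080

Big-endian: lowest address holds the most-significant byte.
The bytes are already most-significant first: 0xEEB58B7888C5AAA0.
Top bit is set, so as a signed 64-bit value this is 0xEEB58B7888C5AAA0 − 2^64 = -1245936372091082080.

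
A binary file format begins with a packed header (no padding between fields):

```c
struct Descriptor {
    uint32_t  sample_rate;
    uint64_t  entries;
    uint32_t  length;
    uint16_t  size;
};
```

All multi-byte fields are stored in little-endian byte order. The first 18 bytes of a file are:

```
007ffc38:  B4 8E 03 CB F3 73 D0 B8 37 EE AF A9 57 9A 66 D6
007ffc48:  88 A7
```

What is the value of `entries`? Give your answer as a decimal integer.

`entries` follows `sample_rate` (4 bytes), so it starts at byte offset 4 and occupies 8 bytes.
Bytes at offsets 4..11: F3 73 D0 B8 37 EE AF A9.
Little-endian: lowest address holds the least-significant byte.
Reassemble most-significant byte first: A9 AF EE 37 B8 D0 73 F3 → 0xA9AFEE37B8D073F3.
0xA9AFEE37B8D073F3 = 12227253436425466867.

12227253436425466867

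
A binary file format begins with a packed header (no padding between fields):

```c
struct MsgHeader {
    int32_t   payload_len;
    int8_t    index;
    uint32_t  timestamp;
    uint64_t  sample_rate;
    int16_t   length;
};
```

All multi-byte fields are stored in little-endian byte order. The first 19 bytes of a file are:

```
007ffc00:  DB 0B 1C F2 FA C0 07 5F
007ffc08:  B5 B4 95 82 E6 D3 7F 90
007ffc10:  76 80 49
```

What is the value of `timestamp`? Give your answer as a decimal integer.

3042904000

`timestamp` follows `payload_len` (4 B), `index` (1 B), so it starts at offset 4 + 1 = 5 and occupies 4 bytes.
Bytes at offsets 5..8: C0 07 5F B5.
Little-endian stores the least-significant byte at the lowest address.
Reassemble most-significant byte first: B5 5F 07 C0 → 0xB55F07C0.
0xB55F07C0 = 3042904000.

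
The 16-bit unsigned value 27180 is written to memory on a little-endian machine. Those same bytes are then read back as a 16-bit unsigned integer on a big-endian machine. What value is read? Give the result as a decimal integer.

11370

27180 in 16-bit hexadecimal is 0x6A2C.
Stored little-endian, the bytes at ascending addresses are 2C 6A.
Read back as big-endian, the last byte is least significant, giving 0x2C6A.
0x2C6A = 11370.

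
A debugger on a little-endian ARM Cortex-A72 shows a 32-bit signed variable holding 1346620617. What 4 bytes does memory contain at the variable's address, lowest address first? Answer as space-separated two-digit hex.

C9 CC 43 50

1346620617 in hexadecimal, padded to 32 bits, is 0x5043CCC9.
Split into bytes (most-significant first): 50 43 CC C9.
Little-endian: lowest address holds the least-significant byte.
So at ascending addresses the bytes are C9 CC 43 50.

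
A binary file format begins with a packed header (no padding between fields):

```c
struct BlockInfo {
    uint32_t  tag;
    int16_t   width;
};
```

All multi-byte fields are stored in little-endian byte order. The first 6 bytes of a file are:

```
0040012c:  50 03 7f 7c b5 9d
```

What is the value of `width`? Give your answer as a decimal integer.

-25163

`width` follows `tag` (4 bytes), so it starts at byte offset 4 and occupies 2 bytes.
Bytes at offsets 4..5: B5 9D.
In little-endian order the low byte comes first in memory.
Reassemble most-significant byte first: 9D B5 → 0x9DB5.
Top bit is set, so as a signed 16-bit value this is 0x9DB5 − 2^16 = -25163.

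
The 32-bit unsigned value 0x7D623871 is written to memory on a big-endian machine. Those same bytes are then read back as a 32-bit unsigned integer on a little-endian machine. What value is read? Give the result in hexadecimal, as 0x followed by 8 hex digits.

Stored big-endian, the bytes at ascending addresses are 7D 62 38 71.
Read back as little-endian, the first byte is least significant, giving 0x7138627D.

0x7138627D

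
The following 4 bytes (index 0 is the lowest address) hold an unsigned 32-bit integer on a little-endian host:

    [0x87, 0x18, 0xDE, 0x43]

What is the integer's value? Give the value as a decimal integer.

Little-endian stores the least-significant byte at the lowest address.
Reassemble most-significant byte first: 43 DE 18 87 → 0x43DE1887.
0x43DE1887 = 1138628743.

1138628743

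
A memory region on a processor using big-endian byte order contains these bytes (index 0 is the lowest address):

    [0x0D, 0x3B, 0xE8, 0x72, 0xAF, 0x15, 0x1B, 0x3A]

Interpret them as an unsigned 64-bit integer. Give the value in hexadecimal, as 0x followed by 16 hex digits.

0x0D3BE872AF151B3A

Big-endian stores the most-significant byte at the lowest address.
The bytes are already most-significant first: 0x0D3BE872AF151B3A.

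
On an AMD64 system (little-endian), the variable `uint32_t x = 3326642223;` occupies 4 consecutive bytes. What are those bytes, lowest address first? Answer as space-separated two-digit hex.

3326642223 in hexadecimal, padded to 32 bits, is 0xC648882F.
Split into bytes (most-significant first): C6 48 88 2F.
Little-endian stores the least-significant byte at the lowest address.
So at ascending addresses the bytes are 2F 88 48 C6.

2F 88 48 C6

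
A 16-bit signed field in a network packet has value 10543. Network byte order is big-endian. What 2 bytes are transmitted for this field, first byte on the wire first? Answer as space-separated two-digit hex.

10543 in hexadecimal, padded to 16 bits, is 0x292F.
Split into bytes (most-significant first): 29 2F.
In big-endian order the high byte comes first in memory.
So the memory order matches the most-significant-first order: 29 2F.

29 2F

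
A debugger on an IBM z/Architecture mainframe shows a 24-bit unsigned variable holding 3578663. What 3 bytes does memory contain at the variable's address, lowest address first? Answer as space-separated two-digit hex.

36 9B 27

3578663 in hexadecimal, padded to 24 bits, is 0x369B27.
Split into bytes (most-significant first): 36 9B 27.
Big-endian stores the most-significant byte at the lowest address.
So the memory order matches the most-significant-first order: 36 9B 27.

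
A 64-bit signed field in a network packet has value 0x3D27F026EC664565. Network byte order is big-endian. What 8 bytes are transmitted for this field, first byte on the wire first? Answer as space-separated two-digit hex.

3D 27 F0 26 EC 66 45 65

Split into bytes (most-significant first): 3D 27 F0 26 EC 66 45 65.
Big-endian stores the most-significant byte at the lowest address.
So the memory order matches the most-significant-first order: 3D 27 F0 26 EC 66 45 65.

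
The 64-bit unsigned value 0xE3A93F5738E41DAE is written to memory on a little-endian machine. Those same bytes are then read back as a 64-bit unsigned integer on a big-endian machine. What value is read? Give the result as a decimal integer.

12546435067557161443

Stored little-endian, the bytes at ascending addresses are AE 1D E4 38 57 3F A9 E3.
Read back as big-endian, the last byte is least significant, giving 0xAE1DE438573FA9E3.
0xAE1DE438573FA9E3 = 12546435067557161443.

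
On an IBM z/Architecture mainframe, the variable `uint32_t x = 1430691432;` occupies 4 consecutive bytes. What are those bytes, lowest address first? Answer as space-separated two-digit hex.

1430691432 in hexadecimal, padded to 32 bits, is 0x55469E68.
Split into bytes (most-significant first): 55 46 9E 68.
Big-endian: lowest address holds the most-significant byte.
So the memory order matches the most-significant-first order: 55 46 9E 68.

55 46 9E 68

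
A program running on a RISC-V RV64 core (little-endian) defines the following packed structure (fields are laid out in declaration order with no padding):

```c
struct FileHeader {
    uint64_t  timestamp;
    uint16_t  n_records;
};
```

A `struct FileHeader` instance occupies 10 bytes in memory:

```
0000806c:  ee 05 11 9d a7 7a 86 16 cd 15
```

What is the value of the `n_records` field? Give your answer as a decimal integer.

5581

`n_records` follows `timestamp` (8 bytes), so it starts at byte offset 8 and occupies 2 bytes.
Bytes at offsets 8..9: CD 15.
Little-endian stores the least-significant byte at the lowest address.
Reassemble most-significant byte first: 15 CD → 0x15CD.
0x15CD = 5581.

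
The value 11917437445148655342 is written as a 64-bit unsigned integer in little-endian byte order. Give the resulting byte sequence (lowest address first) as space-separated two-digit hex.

11917437445148655342 in hexadecimal, padded to 64 bits, is 0xA5633E370F063EEE.
Split into bytes (most-significant first): A5 63 3E 37 0F 06 3E EE.
Little-endian stores the least-significant byte at the lowest address.
So at ascending addresses the bytes are EE 3E 06 0F 37 3E 63 A5.

EE 3E 06 0F 37 3E 63 A5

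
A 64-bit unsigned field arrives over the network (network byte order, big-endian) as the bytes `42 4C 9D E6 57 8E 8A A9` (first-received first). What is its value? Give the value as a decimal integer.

4777366917370251945

Big-endian: lowest address holds the most-significant byte.
The bytes are already most-significant first: 0x424C9DE6578E8AA9.
0x424C9DE6578E8AA9 = 4777366917370251945.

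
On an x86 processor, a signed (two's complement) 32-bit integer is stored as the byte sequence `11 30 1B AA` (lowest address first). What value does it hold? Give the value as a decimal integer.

-1441058799

Little-endian stores the least-significant byte at the lowest address.
Reassemble most-significant byte first: AA 1B 30 11 → 0xAA1B3011.
Top bit is set, so as a signed 32-bit value this is 0xAA1B3011 − 2^32 = -1441058799.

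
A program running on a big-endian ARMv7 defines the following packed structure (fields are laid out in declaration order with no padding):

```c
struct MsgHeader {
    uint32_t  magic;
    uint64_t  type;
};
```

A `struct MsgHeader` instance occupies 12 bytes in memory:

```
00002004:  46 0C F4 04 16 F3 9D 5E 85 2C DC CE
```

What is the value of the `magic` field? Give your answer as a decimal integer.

`magic` is the first field, at byte offset 0, occupying 4 bytes.
Bytes at offsets 0..3: 46 0C F4 04.
Big-endian stores the most-significant byte at the lowest address.
The bytes are already most-significant first: 0x460CF404.
0x460CF404 = 1175254020.

1175254020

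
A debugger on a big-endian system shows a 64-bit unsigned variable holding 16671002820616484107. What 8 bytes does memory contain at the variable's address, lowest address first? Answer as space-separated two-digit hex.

E7 5B 4C BD 14 61 75 0B

16671002820616484107 in hexadecimal, padded to 64 bits, is 0xE75B4CBD1461750B.
Split into bytes (most-significant first): E7 5B 4C BD 14 61 75 0B.
In big-endian order the high byte comes first in memory.
So the memory order matches the most-significant-first order: E7 5B 4C BD 14 61 75 0B.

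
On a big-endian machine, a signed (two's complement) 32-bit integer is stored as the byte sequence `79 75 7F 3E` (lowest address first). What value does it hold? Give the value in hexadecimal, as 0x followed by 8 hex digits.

0x79757F3E

Big-endian stores the most-significant byte at the lowest address.
The bytes are already most-significant first: 0x79757F3E.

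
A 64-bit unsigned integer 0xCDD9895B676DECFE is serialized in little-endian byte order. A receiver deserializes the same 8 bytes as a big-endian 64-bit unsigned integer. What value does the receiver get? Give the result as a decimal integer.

18369177270822230477

Stored little-endian, the bytes at ascending addresses are FE EC 6D 67 5B 89 D9 CD.
Read back as big-endian, the last byte is least significant, giving 0xFEEC6D675B89D9CD.
0xFEEC6D675B89D9CD = 18369177270822230477.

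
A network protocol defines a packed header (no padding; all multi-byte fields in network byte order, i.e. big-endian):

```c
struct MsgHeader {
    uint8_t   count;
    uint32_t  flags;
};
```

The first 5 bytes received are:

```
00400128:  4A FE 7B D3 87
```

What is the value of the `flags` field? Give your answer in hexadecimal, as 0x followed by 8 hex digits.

0xFE7BD387

`flags` follows `count` (1 byte), so it starts at byte offset 1 and occupies 4 bytes.
Bytes at offsets 1..4: FE 7B D3 87.
Big-endian: lowest address holds the most-significant byte.
The bytes are already most-significant first: 0xFE7BD387.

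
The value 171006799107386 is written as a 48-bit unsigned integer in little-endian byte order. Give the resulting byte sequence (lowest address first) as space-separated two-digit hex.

3A D5 83 9F 87 9B

171006799107386 in hexadecimal, padded to 48 bits, is 0x9B879F83D53A.
Split into bytes (most-significant first): 9B 87 9F 83 D5 3A.
Little-endian stores the least-significant byte at the lowest address.
So at ascending addresses the bytes are 3A D5 83 9F 87 9B.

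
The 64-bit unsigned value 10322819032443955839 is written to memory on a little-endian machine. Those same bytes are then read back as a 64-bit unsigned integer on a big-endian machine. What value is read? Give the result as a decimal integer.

10322819032443955839 in 64-bit hexadecimal is 0x8F420537A576AA7F.
Stored little-endian, the bytes at ascending addresses are 7F AA 76 A5 37 05 42 8F.
Read back as big-endian, the last byte is least significant, giving 0x7FAA76A53705428F.
0x7FAA76A53705428F = 9199295640822432399.

9199295640822432399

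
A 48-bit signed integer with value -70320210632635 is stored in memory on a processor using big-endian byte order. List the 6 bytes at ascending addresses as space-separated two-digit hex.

C0 0B 4C D3 20 45

Two's complement of -70320210632635 in 48 bits: 70320210632635 = 0x3FF4B32CDFBB; invert → 0xC00B4CD32044; add 1 → 0xC00B4CD32045.
Split into bytes (most-significant first): C0 0B 4C D3 20 45.
Big-endian stores the most-significant byte at the lowest address.
So the memory order matches the most-significant-first order: C0 0B 4C D3 20 45.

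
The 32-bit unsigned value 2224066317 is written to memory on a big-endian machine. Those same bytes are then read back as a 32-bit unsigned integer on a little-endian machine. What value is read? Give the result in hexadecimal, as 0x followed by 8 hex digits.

0x0D8F9084

2224066317 in 32-bit hexadecimal is 0x84908F0D.
Stored big-endian, the bytes at ascending addresses are 84 90 8F 0D.
Read back as little-endian, the first byte is least significant, giving 0x0D8F9084.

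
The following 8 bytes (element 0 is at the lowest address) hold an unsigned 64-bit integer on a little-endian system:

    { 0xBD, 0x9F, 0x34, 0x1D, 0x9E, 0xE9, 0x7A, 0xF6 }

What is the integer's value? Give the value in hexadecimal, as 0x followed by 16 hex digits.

0xF67AE99E1D349FBD

In little-endian order the low byte comes first in memory.
Reassemble most-significant byte first: F6 7A E9 9E 1D 34 9F BD → 0xF67AE99E1D349FBD.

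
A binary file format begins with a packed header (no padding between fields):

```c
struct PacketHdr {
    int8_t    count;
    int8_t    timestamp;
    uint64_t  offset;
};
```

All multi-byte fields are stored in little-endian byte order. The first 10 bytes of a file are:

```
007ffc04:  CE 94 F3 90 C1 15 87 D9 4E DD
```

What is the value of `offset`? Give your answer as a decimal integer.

15946922504774324467

`offset` follows `count` (1 B), `timestamp` (1 B), so it starts at offset 1 + 1 = 2 and occupies 8 bytes.
Bytes at offsets 2..9: F3 90 C1 15 87 D9 4E DD.
Little-endian stores the least-significant byte at the lowest address.
Reassemble most-significant byte first: DD 4E D9 87 15 C1 90 F3 → 0xDD4ED98715C190F3.
0xDD4ED98715C190F3 = 15946922504774324467.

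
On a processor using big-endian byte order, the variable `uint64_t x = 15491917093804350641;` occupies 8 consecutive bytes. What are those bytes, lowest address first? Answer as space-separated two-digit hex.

D6 FE 58 84 62 02 9C B1

15491917093804350641 in hexadecimal, padded to 64 bits, is 0xD6FE588462029CB1.
Split into bytes (most-significant first): D6 FE 58 84 62 02 9C B1.
Big-endian: lowest address holds the most-significant byte.
So the memory order matches the most-significant-first order: D6 FE 58 84 62 02 9C B1.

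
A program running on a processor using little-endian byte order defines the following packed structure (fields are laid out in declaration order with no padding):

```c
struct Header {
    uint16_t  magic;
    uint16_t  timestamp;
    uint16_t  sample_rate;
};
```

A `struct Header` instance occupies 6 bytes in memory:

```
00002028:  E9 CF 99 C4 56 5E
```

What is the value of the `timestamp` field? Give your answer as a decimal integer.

50329

`timestamp` follows `magic` (2 bytes), so it starts at byte offset 2 and occupies 2 bytes.
Bytes at offsets 2..3: 99 C4.
In little-endian order the low byte comes first in memory.
Reassemble most-significant byte first: C4 99 → 0xC499.
0xC499 = 50329.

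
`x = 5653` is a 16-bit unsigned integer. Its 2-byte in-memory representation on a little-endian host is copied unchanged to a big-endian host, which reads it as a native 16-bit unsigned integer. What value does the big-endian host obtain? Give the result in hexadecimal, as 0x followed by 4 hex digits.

5653 in 16-bit hexadecimal is 0x1615.
Stored little-endian, the bytes at ascending addresses are 15 16.
Read back as big-endian, the last byte is least significant, giving 0x1516.

0x1516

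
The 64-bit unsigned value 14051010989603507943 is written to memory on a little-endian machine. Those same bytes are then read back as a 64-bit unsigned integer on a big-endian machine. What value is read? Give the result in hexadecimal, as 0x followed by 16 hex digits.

0xE74E6DB20C38FFC2

14051010989603507943 in 64-bit hexadecimal is 0xC2FF380CB26D4EE7.
Stored little-endian, the bytes at ascending addresses are E7 4E 6D B2 0C 38 FF C2.
Read back as big-endian, the last byte is least significant, giving 0xE74E6DB20C38FFC2.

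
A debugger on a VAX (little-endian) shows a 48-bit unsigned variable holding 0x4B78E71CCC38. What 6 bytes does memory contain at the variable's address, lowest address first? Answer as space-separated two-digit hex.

Split into bytes (most-significant first): 4B 78 E7 1C CC 38.
Little-endian stores the least-significant byte at the lowest address.
So at ascending addresses the bytes are 38 CC 1C E7 78 4B.

38 CC 1C E7 78 4B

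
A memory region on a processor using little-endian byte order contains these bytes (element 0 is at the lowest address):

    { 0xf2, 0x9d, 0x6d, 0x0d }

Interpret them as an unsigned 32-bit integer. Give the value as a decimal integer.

Little-endian stores the least-significant byte at the lowest address.
Reassemble most-significant byte first: 0D 6D 9D F2 → 0x0D6D9DF2.
0x0D6D9DF2 = 225287666.

225287666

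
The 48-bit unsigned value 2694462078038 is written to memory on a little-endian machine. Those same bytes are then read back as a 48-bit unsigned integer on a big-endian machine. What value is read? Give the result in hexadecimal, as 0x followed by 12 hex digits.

2694462078038 in 48-bit hexadecimal is 0x02735A747C56.
Stored little-endian, the bytes at ascending addresses are 56 7C 74 5A 73 02.
Read back as big-endian, the last byte is least significant, giving 0x567C745A7302.

0x567C745A7302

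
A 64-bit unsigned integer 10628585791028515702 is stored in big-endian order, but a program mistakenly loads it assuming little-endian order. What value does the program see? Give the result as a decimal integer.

8562192657190912147

10628585791028515702 in 64-bit hexadecimal is 0x93805276DB04D376.
Stored big-endian, the bytes at ascending addresses are 93 80 52 76 DB 04 D3 76.
Read back as little-endian, the first byte is least significant, giving 0x76D304DB76528093.
0x76D304DB76528093 = 8562192657190912147.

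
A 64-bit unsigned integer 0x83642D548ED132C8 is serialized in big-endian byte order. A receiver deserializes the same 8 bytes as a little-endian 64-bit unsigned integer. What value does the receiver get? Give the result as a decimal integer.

14425822965648942211

Stored big-endian, the bytes at ascending addresses are 83 64 2D 54 8E D1 32 C8.
Read back as little-endian, the first byte is least significant, giving 0xC832D18E542D6483.
0xC832D18E542D6483 = 14425822965648942211.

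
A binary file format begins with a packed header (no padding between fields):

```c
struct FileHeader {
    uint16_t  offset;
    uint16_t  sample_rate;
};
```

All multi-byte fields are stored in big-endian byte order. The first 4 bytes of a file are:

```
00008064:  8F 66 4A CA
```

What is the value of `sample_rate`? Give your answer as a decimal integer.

`sample_rate` follows `offset` (2 bytes), so it starts at byte offset 2 and occupies 2 bytes.
Bytes at offsets 2..3: 4A CA.
Big-endian: lowest address holds the most-significant byte.
The bytes are already most-significant first: 0x4ACA.
0x4ACA = 19146.

19146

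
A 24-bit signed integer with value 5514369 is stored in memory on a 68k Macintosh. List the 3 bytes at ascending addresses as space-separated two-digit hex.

54 24 81

5514369 in hexadecimal, padded to 24 bits, is 0x542481.
Split into bytes (most-significant first): 54 24 81.
In big-endian order the high byte comes first in memory.
So the memory order matches the most-significant-first order: 54 24 81.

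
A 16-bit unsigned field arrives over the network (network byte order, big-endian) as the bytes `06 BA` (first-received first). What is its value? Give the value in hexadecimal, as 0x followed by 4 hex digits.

0x06BA

Big-endian: lowest address holds the most-significant byte.
The bytes are already most-significant first: 0x06BA.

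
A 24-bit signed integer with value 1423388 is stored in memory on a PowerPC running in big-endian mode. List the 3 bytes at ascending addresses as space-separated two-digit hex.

15 B8 1C

1423388 in hexadecimal, padded to 24 bits, is 0x15B81C.
Split into bytes (most-significant first): 15 B8 1C.
Big-endian: lowest address holds the most-significant byte.
So the memory order matches the most-significant-first order: 15 B8 1C.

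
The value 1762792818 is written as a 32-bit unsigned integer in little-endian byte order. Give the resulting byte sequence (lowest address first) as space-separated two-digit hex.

1762792818 in hexadecimal, padded to 32 bits, is 0x69121572.
Split into bytes (most-significant first): 69 12 15 72.
Little-endian stores the least-significant byte at the lowest address.
So at ascending addresses the bytes are 72 15 12 69.

72 15 12 69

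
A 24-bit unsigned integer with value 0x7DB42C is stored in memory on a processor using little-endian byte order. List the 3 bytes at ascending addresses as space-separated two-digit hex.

Split into bytes (most-significant first): 7D B4 2C.
Little-endian: lowest address holds the least-significant byte.
So at ascending addresses the bytes are 2C B4 7D.

2C B4 7D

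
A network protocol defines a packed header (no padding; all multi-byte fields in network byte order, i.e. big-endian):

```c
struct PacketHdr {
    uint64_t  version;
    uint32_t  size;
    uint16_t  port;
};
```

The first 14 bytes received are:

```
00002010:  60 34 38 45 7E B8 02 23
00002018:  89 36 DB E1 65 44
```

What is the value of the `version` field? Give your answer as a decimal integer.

`version` is the first field, at byte offset 0, occupying 8 bytes.
Bytes at offsets 0..7: 60 34 38 45 7E B8 02 23.
Big-endian stores the most-significant byte at the lowest address.
The bytes are already most-significant first: 0x603438457EB80223.
0x603438457EB80223 = 6932227597559923235.

6932227597559923235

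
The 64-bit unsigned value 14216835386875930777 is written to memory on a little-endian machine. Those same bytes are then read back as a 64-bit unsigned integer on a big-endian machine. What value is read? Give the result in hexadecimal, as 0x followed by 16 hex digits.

0x9968F1D875584CC5

14216835386875930777 in 64-bit hexadecimal is 0xC54C5875D8F16899.
Stored little-endian, the bytes at ascending addresses are 99 68 F1 D8 75 58 4C C5.
Read back as big-endian, the last byte is least significant, giving 0x9968F1D875584CC5.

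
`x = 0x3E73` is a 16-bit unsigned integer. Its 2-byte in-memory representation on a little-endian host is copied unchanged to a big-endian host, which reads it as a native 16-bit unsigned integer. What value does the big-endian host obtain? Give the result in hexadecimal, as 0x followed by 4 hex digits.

0x733E

Stored little-endian, the bytes at ascending addresses are 73 3E.
Read back as big-endian, the last byte is least significant, giving 0x733E.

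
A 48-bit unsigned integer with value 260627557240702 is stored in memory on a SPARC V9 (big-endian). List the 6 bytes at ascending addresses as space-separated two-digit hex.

ED 0A 14 F7 CF 7E

260627557240702 in hexadecimal, padded to 48 bits, is 0xED0A14F7CF7E.
Split into bytes (most-significant first): ED 0A 14 F7 CF 7E.
In big-endian order the high byte comes first in memory.
So the memory order matches the most-significant-first order: ED 0A 14 F7 CF 7E.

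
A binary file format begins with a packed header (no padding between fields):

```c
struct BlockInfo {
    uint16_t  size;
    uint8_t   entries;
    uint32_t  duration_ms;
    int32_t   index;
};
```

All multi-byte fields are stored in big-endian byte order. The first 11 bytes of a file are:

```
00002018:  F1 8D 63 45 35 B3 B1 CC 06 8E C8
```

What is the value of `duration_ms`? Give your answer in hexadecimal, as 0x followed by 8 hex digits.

`duration_ms` follows `size` (2 B), `entries` (1 B), so it starts at offset 2 + 1 = 3 and occupies 4 bytes.
Bytes at offsets 3..6: 45 35 B3 B1.
In big-endian order the high byte comes first in memory.
The bytes are already most-significant first: 0x4535B3B1.

0x4535B3B1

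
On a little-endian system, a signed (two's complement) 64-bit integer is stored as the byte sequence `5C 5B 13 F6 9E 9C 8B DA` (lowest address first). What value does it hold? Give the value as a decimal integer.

-2698891345131250852

In little-endian order the low byte comes first in memory.
Reassemble most-significant byte first: DA 8B 9C 9E F6 13 5B 5C → 0xDA8B9C9EF6135B5C.
Top bit is set, so as a signed 64-bit value this is 0xDA8B9C9EF6135B5C − 2^64 = -2698891345131250852.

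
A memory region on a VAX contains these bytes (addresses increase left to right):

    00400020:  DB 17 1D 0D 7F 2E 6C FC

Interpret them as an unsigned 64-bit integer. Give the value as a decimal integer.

Little-endian stores the least-significant byte at the lowest address.
Reassemble most-significant byte first: FC 6C 2E 7F 0D 1D 17 DB → 0xFC6C2E7F0D1D17DB.
0xFC6C2E7F0D1D17DB = 18188964118258325467.

18188964118258325467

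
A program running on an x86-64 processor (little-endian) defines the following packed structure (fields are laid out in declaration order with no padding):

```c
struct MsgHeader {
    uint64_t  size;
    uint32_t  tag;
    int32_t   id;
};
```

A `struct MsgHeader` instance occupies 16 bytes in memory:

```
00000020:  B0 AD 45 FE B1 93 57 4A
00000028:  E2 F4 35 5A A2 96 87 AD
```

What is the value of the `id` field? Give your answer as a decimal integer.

`id` follows `size` (8 B), `tag` (4 B), so it starts at offset 8 + 4 = 12 and occupies 4 bytes.
Bytes at offsets 12..15: A2 96 87 AD.
In little-endian order the low byte comes first in memory.
Reassemble most-significant byte first: AD 87 96 A2 → 0xAD8796A2.
Top bit is set, so as a signed 32-bit value this is 0xAD8796A2 − 2^32 = -1383623006.

-1383623006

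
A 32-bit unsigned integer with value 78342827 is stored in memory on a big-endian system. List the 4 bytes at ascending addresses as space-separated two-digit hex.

78342827 in hexadecimal, padded to 32 bits, is 0x04AB6AAB.
Split into bytes (most-significant first): 04 AB 6A AB.
Big-endian: lowest address holds the most-significant byte.
So the memory order matches the most-significant-first order: 04 AB 6A AB.

04 AB 6A AB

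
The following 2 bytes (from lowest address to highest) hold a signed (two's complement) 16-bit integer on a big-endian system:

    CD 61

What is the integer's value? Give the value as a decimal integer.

-12959

Big-endian stores the most-significant byte at the lowest address.
The bytes are already most-significant first: 0xCD61.
Top bit is set, so as a signed 16-bit value this is 0xCD61 − 2^16 = -12959.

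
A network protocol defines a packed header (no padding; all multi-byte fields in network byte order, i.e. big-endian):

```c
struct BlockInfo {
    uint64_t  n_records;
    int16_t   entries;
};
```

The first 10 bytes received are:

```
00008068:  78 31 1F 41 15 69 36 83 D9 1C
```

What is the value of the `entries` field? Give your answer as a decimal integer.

-9956

`entries` follows `n_records` (8 bytes), so it starts at byte offset 8 and occupies 2 bytes.
Bytes at offsets 8..9: D9 1C.
In big-endian order the high byte comes first in memory.
The bytes are already most-significant first: 0xD91C.
Top bit is set, so as a signed 16-bit value this is 0xD91C − 2^16 = -9956.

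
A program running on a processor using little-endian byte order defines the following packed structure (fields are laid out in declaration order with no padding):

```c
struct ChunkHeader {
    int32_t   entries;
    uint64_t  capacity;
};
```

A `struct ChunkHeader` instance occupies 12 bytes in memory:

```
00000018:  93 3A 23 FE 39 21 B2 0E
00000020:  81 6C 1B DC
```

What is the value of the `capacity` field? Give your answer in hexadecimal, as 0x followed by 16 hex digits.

0xDC1B6C810EB22139

`capacity` follows `entries` (4 bytes), so it starts at byte offset 4 and occupies 8 bytes.
Bytes at offsets 4..11: 39 21 B2 0E 81 6C 1B DC.
In little-endian order the low byte comes first in memory.
Reassemble most-significant byte first: DC 1B 6C 81 0E B2 21 39 → 0xDC1B6C810EB22139.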